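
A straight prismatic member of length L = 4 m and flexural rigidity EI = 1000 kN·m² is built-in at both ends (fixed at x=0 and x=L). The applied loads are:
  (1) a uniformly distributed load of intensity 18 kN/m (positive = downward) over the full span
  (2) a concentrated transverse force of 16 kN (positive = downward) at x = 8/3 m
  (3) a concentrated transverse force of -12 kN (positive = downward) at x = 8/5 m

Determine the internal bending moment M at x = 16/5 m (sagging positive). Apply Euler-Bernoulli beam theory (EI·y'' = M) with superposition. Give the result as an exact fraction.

M(16/5) = 168/625 kN·m

Load 1 — uniform load w=18 kN/m over full span:
  M_1 = wLx/2 - wL²/12 - wx²/2 = 18·4·(16/5)/2 - 18·4²/12 - 18·(16/5)²/2 = -24/25 kN·m
Load 2 — point force P=16 kN at a=8/3 m (b=L-a=4/3):
  M_2 = Pa²(a+3b)(L-x)/L³ - Pa²b/L²  [x>a] = 16·(8/3)²·((8/3)+3·(4/3))·(4-(16/5))/4³ - 16·(8/3)²·(4/3)/4² = 0 kN·m
Load 3 — point force P=-12 kN at a=8/5 m (b=L-a=12/5):
  M_3 = Pa²(a+3b)(L-x)/L³ - Pa²b/L²  [x>a] = (-12)·(8/5)²·((8/5)+3·(12/5))·(4-(16/5))/4³ - (-12)·(8/5)²·(12/5)/4² = 768/625 kN·m
Superposition: M = Σ M_i = 168/625 kN·m ≈ 0.268800 kN·m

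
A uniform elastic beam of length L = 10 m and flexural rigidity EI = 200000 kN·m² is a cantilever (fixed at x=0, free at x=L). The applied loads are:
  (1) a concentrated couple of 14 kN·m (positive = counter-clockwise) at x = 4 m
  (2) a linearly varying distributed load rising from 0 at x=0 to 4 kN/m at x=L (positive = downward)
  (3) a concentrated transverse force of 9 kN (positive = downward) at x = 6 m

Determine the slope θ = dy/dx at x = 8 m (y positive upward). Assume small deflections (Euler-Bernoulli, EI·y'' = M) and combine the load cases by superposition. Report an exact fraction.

θ(8) = -4507/1500000 rad

Load 1 — applied couple M₀=14 kN·m at a=4 m (b=L-a=6):
  θ_1 = M₀a/EI  [x>a] = 14·4/200000 = 7/25000 rad
Load 2 — triangular load w₀=4 kN/m (0→w₀ over full span):
  θ_2 = (w₀Lx²/4-w₀L²x/3-w₀x⁴/(24L))/EI = (4·10·8²/4-4·10²·8/3-4·8⁴/(24·10))/200000 = -116/46875 rad
Load 3 — point force P=9 kN at a=6 m (b=L-a=4):
  θ_3 = -Pa²/(2EI)  [x>a] = -9·6²/(2·200000) = -81/100000 rad
Superposition: θ = Σ θ_i = -4507/1500000 rad ≈ -0.003005 rad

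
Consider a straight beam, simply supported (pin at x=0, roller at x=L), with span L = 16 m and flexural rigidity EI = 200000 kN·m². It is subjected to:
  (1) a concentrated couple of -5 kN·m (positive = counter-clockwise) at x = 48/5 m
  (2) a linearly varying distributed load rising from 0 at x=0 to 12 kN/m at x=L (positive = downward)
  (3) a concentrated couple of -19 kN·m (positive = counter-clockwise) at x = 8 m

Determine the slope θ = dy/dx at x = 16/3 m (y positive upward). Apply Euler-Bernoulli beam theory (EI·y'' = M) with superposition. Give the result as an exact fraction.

θ(16/3) = -106847/40500000 rad

Load 1 — applied couple M₀=-5 kN·m at a=48/5 m (b=L-a=32/5):
  θ_1 = (M₀x²/(2L)+C₁)/EI  [x≤a] with C₁=M₀(3b²-L²)/(6L)=104/15 = ((-5)·(16/3)²/(2·16)+(104/15))/200000 = 7/562500 rad
Load 2 — triangular load w₀=12 kN/m (0→w₀ over full span):
  θ_2 = -w₀(7L⁴-30L²x²+15x⁴)/(360LEI) = -12·(7·16⁴-30·16²·(16/3)²+15·(16/3)⁴)/(360·16·200000) = -3328/1265625 rad
Load 3 — applied couple M₀=-19 kN·m at a=8 m (b=L-a=8):
  θ_3 = (M₀x²/(2L)+C₁)/EI  [x≤a] with C₁=M₀(3b²-L²)/(6L)=38/3 = ((-19)·(16/3)²/(2·16)+(38/3))/200000 = -19/900000 rad
Superposition: θ = Σ θ_i = -106847/40500000 rad ≈ -0.002638 rad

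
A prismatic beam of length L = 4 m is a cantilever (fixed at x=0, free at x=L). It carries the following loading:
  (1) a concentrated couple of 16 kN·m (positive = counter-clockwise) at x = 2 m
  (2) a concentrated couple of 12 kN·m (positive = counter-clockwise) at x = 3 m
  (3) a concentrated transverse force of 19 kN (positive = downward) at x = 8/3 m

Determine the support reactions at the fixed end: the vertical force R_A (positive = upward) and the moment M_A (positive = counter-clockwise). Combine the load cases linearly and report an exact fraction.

R_A = 19 kN, M_A = 68/3 kN·m

Load 1 — applied couple M₀=16 kN·m at a=2 m (b=L-a=2):
  R_A = 0 kN
  M_A = -M₀ = -16 kN·m
Load 2 — applied couple M₀=12 kN·m at a=3 m (b=L-a=1):
  R_A = 0 kN
  M_A = -M₀ = -12 kN·m
Load 3 — point force P=19 kN at a=8/3 m (b=L-a=4/3):
  R_A = P = 19 kN
  M_A = Pa = 19·(8/3) = 152/3 kN·m
Superposition: R_A = 19 kN, M_A = 68/3 kN·m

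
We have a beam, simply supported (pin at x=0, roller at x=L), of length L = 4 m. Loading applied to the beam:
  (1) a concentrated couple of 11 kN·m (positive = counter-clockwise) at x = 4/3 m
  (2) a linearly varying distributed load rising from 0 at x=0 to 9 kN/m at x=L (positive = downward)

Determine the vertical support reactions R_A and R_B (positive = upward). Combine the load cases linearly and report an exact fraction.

Load 1 — applied couple M₀=11 kN·m at a=4/3 m (b=L-a=8/3):
  R_A = M₀/L = 11/4 kN
  R_B = -M₀/L = -11/4 kN
Load 2 — triangular load w₀=9 kN/m (0→w₀ over full span):
  R_A = w₀L/6 = 9·4/6 = 6 kN
  R_B = w₀L/3 = 9·4/3 = 12 kN
Superposition: R_A = 35/4 kN, R_B = 37/4 kN

R_A = 35/4 kN, R_B = 37/4 kN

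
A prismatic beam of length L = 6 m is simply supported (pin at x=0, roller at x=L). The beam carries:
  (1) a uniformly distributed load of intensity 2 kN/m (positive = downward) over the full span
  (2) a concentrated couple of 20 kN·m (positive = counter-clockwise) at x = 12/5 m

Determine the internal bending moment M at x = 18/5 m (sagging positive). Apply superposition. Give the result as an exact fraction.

M(18/5) = 16/25 kN·m

Load 1 — uniform load w=2 kN/m over full span:
  M_1 = wx(L-x)/2 = 2·(18/5)·(6-(18/5))/2 = 216/25 kN·m
Load 2 — applied couple M₀=20 kN·m at a=12/5 m (b=L-a=18/5):
  M_2 = M₀x/L - M₀  [x>a] = 20·(18/5)/6 - 20 = -8 kN·m
Superposition: M = Σ M_i = 16/25 kN·m ≈ 0.640000 kN·m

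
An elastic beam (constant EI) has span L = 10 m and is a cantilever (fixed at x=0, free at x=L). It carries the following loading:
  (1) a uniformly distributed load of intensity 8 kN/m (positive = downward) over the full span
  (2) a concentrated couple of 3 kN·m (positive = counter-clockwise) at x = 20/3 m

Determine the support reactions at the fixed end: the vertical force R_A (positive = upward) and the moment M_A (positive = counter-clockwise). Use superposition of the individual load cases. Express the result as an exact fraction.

R_A = 80 kN, M_A = 397 kN·m

Load 1 — uniform load w=8 kN/m over full span:
  R_A = wL = 8·10 = 80 kN
  M_A = wL²/2 = 8·10²/2 = 400 kN·m
Load 2 — applied couple M₀=3 kN·m at a=20/3 m (b=L-a=10/3):
  R_A = 0 kN
  M_A = -M₀ = -3 kN·m
Superposition: R_A = 80 kN, M_A = 397 kN·m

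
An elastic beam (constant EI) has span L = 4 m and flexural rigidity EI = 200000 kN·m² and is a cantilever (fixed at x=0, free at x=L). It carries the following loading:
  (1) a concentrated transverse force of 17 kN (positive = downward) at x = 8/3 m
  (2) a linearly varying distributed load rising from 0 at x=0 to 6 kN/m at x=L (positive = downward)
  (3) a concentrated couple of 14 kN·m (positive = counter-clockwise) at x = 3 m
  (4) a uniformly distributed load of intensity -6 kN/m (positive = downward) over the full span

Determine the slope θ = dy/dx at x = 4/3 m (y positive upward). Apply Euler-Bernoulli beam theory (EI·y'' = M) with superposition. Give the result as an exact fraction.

Load 1 — point force P=17 kN at a=8/3 m (b=L-a=4/3):
  θ_1 = -Px(2a-x)/(2EI)  [x≤a] = -17·(4/3)·(2·(8/3)-(4/3))/(2·200000) = -17/75000 rad
Load 2 — triangular load w₀=6 kN/m (0→w₀ over full span):
  θ_2 = (w₀Lx²/4-w₀L²x/3-w₀x⁴/(24L))/EI = (6·4·(4/3)²/4-6·4²·(4/3)/3-6·(4/3)⁴/(24·4))/200000 = -163/1012500 rad
Load 3 — applied couple M₀=14 kN·m at a=3 m (b=L-a=1):
  θ_3 = M₀x/EI  [x≤a] = 14·(4/3)/200000 = 7/75000 rad
Load 4 — uniform load w=-6 kN/m over full span:
  θ_4 = -wx(x²-3Lx+3L²)/(6EI) = -(-6)·(4/3)·((4/3)²-3·4·(4/3)+3·4²)/(6·200000) = 19/84375 rad
Superposition: θ = Σ θ_i = -7/101250 rad ≈ -0.000069 rad

θ(4/3) = -7/101250 rad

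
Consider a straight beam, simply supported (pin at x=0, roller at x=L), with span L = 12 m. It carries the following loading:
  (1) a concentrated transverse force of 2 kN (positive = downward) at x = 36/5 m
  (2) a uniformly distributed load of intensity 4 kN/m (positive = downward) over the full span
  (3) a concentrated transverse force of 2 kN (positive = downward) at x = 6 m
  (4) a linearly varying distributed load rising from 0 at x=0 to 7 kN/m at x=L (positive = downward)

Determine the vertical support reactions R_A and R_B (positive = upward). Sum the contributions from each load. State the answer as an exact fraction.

Load 1 — point force P=2 kN at a=36/5 m (b=L-a=24/5):
  R_A = Pb/L = 2·(24/5)/12 = 4/5 kN
  R_B = Pa/L = 2·(36/5)/12 = 6/5 kN
Load 2 — uniform load w=4 kN/m over full span:
  R_A = wL/2 = 4·12/2 = 24 kN
  R_B = wL/2 = 4·12/2 = 24 kN
Load 3 — point force P=2 kN at a=6 m (b=L-a=6):
  R_A = Pb/L = 2·6/12 = 1 kN
  R_B = Pa/L = 2·6/12 = 1 kN
Load 4 — triangular load w₀=7 kN/m (0→w₀ over full span):
  R_A = w₀L/6 = 7·12/6 = 14 kN
  R_B = w₀L/3 = 7·12/3 = 28 kN
Superposition: R_A = 199/5 kN, R_B = 271/5 kN

R_A = 199/5 kN, R_B = 271/5 kN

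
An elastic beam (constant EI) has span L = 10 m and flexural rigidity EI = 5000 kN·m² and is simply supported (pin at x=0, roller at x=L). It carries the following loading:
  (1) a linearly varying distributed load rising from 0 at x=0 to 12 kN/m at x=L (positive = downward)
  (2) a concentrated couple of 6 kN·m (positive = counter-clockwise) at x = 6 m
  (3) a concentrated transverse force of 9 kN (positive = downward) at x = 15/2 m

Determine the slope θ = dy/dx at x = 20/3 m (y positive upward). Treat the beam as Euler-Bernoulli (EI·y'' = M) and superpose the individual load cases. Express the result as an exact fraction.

θ(20/3) = 1701943/64800000 rad

Load 1 — triangular load w₀=12 kN/m (0→w₀ over full span):
  θ_1 = -w₀(7L⁴-30L²x²+15x⁴)/(360LEI) = -12·(7·10⁴-30·10²·(20/3)²+15·(20/3)⁴)/(360·10·5000) = 91/4050 rad
Load 2 — applied couple M₀=6 kN·m at a=6 m (b=L-a=4):
  θ_2 = (M₀x²/(2L)-M₀(x-a)+C₁)/EI  [x>a] with C₁=M₀(3b²-L²)/(6L)=-26/5 = (6·(20/3)²/(2·10)-6·((20/3)-6)+(-26/5))/5000 = 31/37500 rad
Load 3 — point force P=9 kN at a=15/2 m (b=L-a=5/2):
  θ_3 = -Pb(L²-b²-3x²)/(6LEI)  [x≤a] = -9·(5/2)·(10²-(5/2)²-3·(20/3)²)/(6·10·5000) = 19/6400 rad
Superposition: θ = Σ θ_i = 1701943/64800000 rad ≈ 0.026265 rad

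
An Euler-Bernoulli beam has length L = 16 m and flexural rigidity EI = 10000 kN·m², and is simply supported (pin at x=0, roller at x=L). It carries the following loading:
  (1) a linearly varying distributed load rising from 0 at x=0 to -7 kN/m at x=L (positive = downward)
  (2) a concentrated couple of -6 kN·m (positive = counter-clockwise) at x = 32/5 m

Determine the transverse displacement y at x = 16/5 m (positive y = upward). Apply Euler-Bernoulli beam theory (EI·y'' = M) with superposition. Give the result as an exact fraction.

Load 1 — triangular load w₀=-7 kN/m (0→w₀ over full span):
  y_1 = -w₀x(7L⁴-10L²x²+3x⁴)/(360LEI) = -(-7)·(16/5)·(7·16⁴-10·16²·(16/5)²+3·(16/5)⁴)/(360·16·10000) = 4931584/29296875 m
Load 2 — applied couple M₀=-6 kN·m at a=32/5 m (b=L-a=48/5):
  y_2 = (M₀x³/(6L)+C₁x)/EI  [x≤a] with C₁=M₀(3b²-L²)/(6L)=-32/25 = ((-6)·(16/5)³/(6·16)+(-32/25)·(16/5))/10000 = -48/78125 m
Superposition: y = Σ y_i = 4913584/29296875 m ≈ 0.167717 m

y(16/5) = 4913584/29296875 m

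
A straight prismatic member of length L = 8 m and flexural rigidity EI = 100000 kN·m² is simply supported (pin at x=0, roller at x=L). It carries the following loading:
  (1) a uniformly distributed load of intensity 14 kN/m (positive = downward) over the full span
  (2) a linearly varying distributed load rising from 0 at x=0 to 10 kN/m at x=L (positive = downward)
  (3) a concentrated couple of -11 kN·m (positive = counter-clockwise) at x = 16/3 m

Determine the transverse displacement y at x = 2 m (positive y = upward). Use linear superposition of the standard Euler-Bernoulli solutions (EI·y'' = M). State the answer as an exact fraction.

y(2) = -12527/1800000 m

Load 1 — uniform load w=14 kN/m over full span:
  y_1 = -wx(L³-2Lx²+x³)/(24EI) = -14·2·(8³-2·8·2²+2³)/(24·100000) = -133/25000 m
Load 2 — triangular load w₀=10 kN/m (0→w₀ over full span):
  y_2 = -w₀x(7L⁴-10L²x²+3x⁴)/(360LEI) = -10·2·(7·8⁴-10·8²·2²+3·2⁴)/(360·8·100000) = -109/60000 m
Load 3 — applied couple M₀=-11 kN·m at a=16/3 m (b=L-a=8/3):
  y_3 = (M₀x³/(6L)+C₁x)/EI  [x≤a] with C₁=M₀(3b²-L²)/(6L)=88/9 = ((-11)·2³/(6·8)+(88/9)·2)/100000 = 319/1800000 m
Superposition: y = Σ y_i = -12527/1800000 m ≈ -0.006959 m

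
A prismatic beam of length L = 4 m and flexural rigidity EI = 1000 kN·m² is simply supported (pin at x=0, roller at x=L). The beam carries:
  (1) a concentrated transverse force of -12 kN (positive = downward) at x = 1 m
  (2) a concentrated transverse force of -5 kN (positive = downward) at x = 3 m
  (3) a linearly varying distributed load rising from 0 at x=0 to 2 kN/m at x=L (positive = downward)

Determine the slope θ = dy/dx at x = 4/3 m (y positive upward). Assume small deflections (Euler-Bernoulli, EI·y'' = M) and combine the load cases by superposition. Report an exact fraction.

θ(4/3) = 37043/9720000 rad

Load 1 — point force P=-12 kN at a=1 m (b=L-a=3):
  θ_1 = -Pa(2L²-6Lx+3x²+a²)/(6LEI)  [x>a] = -(-12)·1·(2·4²-6·4·(4/3)+3·(4/3)²+1²)/(6·4·1000) = 19/6000 rad
Load 2 — point force P=-5 kN at a=3 m (b=L-a=1):
  θ_2 = -Pb(L²-b²-3x²)/(6LEI)  [x≤a] = -(-5)·1·(4²-1²-3·(4/3)²)/(6·4·1000) = 29/14400 rad
Load 3 — triangular load w₀=2 kN/m (0→w₀ over full span):
  θ_3 = -w₀(7L⁴-30L²x²+15x⁴)/(360LEI) = -2·(7·4⁴-30·4²·(4/3)²+15·(4/3)⁴)/(360·4·1000) = -208/151875 rad
Superposition: θ = Σ θ_i = 37043/9720000 rad ≈ 0.003811 rad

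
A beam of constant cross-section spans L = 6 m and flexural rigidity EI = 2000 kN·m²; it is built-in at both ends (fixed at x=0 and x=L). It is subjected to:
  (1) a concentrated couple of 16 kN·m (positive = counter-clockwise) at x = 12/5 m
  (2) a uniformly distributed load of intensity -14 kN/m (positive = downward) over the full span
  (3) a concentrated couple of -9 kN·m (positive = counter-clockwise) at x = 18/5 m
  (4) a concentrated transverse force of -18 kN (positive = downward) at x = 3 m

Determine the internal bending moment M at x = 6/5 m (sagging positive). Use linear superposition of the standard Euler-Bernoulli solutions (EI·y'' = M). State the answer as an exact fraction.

M(6/5) = 1839/250 kN·m

Load 1 — applied couple M₀=16 kN·m at a=12/5 m (b=L-a=18/5):
  M_1 = R_Ax - M_A  [x≤a] with R_A=96/25, M_A=48/25 = (96/25)·(6/5) - (48/25) = 336/125 kN·m
Load 2 — uniform load w=-14 kN/m over full span:
  M_2 = wLx/2 - wL²/12 - wx²/2 = (-14)·6·(6/5)/2 - (-14)·6²/12 - (-14)·(6/5)²/2 = 42/25 kN·m
Load 3 — applied couple M₀=-9 kN·m at a=18/5 m (b=L-a=12/5):
  M_3 = R_Ax - M_A  [x≤a] with R_A=-54/25, M_A=-72/25 = (-54/25)·(6/5) - (-72/25) = 36/125 kN·m
Load 4 — point force P=-18 kN at a=3 m (b=L-a=3):
  M_4 = Pb²(3a+b)x/L³ - Pab²/L²  [x≤a] = (-18)·3²·(3·3+3)·(6/5)/6³ - (-18)·3·3²/6² = 27/10 kN·m
Superposition: M = Σ M_i = 1839/250 kN·m ≈ 7.356000 kN·m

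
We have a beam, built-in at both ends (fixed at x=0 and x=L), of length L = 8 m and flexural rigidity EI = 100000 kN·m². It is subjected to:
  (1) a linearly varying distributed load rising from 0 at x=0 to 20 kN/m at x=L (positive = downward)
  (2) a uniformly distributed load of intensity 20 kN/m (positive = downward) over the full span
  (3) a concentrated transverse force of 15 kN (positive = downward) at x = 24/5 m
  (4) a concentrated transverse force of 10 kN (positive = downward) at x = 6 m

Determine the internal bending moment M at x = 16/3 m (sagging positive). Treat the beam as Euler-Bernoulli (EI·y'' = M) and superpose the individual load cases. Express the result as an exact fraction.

M(16/3) = 574309/8100 kN·m

Load 1 — triangular load w₀=20 kN/m (0→w₀ over full span):
  M_1 = 3w₀Lx/20 - w₀L²/30 - w₀x³/(6L) = 3·20·8·(16/3)/20 - 20·8²/30 - 20·(16/3)³/(6·8) = 1792/81 kN·m
Load 2 — uniform load w=20 kN/m over full span:
  M_2 = wLx/2 - wL²/12 - wx²/2 = 20·8·(16/3)/2 - 20·8²/12 - 20·(16/3)²/2 = 320/9 kN·m
Load 3 — point force P=15 kN at a=24/5 m (b=L-a=16/5):
  M_3 = Pa²(a+3b)(L-x)/L³ - Pa²b/L²  [x>a] = 15·(24/5)²·((24/5)+3·(16/5))·(8-(16/3))/8³ - 15·(24/5)²·(16/5)/8² = 216/25 kN·m
Load 4 — point force P=10 kN at a=6 m (b=L-a=2):
  M_4 = Pb²(3a+b)x/L³ - Pab²/L²  [x≤a] = 10·2²·(3·6+2)·(16/3)/8³ - 10·6·2²/8² = 55/12 kN·m
Superposition: M = Σ M_i = 574309/8100 kN·m ≈ 70.902346 kN·m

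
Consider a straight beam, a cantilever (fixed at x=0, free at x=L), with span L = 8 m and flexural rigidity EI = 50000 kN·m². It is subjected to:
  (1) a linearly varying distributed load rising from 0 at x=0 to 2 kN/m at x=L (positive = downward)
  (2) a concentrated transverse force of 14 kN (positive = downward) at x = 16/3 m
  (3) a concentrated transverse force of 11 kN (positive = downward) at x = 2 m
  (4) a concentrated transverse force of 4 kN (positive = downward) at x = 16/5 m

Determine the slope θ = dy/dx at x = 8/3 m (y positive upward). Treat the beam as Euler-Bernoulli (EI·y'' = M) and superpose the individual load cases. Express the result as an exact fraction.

θ(8/3) = -168341/30375000 rad

Load 1 — triangular load w₀=2 kN/m (0→w₀ over full span):
  θ_1 = (w₀Lx²/4-w₀L²x/3-w₀x⁴/(24L))/EI = (2·8·(8/3)²/4-2·8²·(8/3)/3-2·(8/3)⁴/(24·8))/50000 = -1304/759375 rad
Load 2 — point force P=14 kN at a=16/3 m (b=L-a=8/3):
  θ_2 = -Px(2a-x)/(2EI)  [x≤a] = -14·(8/3)·(2·(16/3)-(8/3))/(2·50000) = -28/9375 rad
Load 3 — point force P=11 kN at a=2 m (b=L-a=6):
  θ_3 = -Pa²/(2EI)  [x>a] = -11·2²/(2·50000) = -11/25000 rad
Load 4 — point force P=4 kN at a=16/5 m (b=L-a=24/5):
  θ_4 = -Px(2a-x)/(2EI)  [x≤a] = -4·(8/3)·(2·(16/5)-(8/3))/(2·50000) = -56/140625 rad
Superposition: θ = Σ θ_i = -168341/30375000 rad ≈ -0.005542 rad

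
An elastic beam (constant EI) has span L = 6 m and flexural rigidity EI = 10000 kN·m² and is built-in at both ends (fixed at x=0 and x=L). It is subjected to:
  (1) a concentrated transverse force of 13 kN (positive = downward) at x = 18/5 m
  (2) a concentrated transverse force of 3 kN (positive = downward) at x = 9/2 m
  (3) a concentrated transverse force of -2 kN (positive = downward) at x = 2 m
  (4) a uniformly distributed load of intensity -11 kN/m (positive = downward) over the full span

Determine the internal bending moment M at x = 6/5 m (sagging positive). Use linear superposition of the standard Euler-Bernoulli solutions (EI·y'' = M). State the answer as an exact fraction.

Load 1 — point force P=13 kN at a=18/5 m (b=L-a=12/5):
  M_1 = Pb²(3a+b)x/L³ - Pab²/L²  [x≤a] = 13·(12/5)²·(3·(18/5)+(12/5))·(6/5)/6³ - 13·(18/5)·(12/5)²/6² = -1248/625 kN·m
Load 2 — point force P=3 kN at a=9/2 m (b=L-a=3/2):
  M_2 = Pb²(3a+b)x/L³ - Pab²/L²  [x≤a] = 3·(3/2)²·(3·(9/2)+(3/2))·(6/5)/6³ - 3·(9/2)·(3/2)²/6² = -9/32 kN·m
Load 3 — point force P=-2 kN at a=2 m (b=L-a=4):
  M_3 = Pb²(3a+b)x/L³ - Pab²/L²  [x≤a] = (-2)·4²·(3·2+4)·(6/5)/6³ - (-2)·2·4²/6² = 0 kN·m
Load 4 — uniform load w=-11 kN/m over full span:
  M_4 = wLx/2 - wL²/12 - wx²/2 = (-11)·6·(6/5)/2 - (-11)·6²/12 - (-11)·(6/5)²/2 = 33/25 kN·m
Superposition: M = Σ M_i = -19161/20000 kN·m ≈ -0.958050 kN·m

M(6/5) = -19161/20000 kN·m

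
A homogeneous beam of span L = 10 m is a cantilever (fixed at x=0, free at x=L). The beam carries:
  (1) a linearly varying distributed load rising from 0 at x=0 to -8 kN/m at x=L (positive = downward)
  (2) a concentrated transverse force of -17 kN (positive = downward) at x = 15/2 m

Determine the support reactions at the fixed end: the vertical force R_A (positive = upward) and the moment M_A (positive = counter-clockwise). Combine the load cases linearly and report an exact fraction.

R_A = -57 kN, M_A = -2365/6 kN·m

Load 1 — triangular load w₀=-8 kN/m (0→w₀ over full span):
  R_A = w₀L/2 = (-8)·10/2 = -40 kN
  M_A = w₀L²/3 = (-8)·10²/3 = -800/3 kN·m
Load 2 — point force P=-17 kN at a=15/2 m (b=L-a=5/2):
  R_A = P = (-17) = -17 kN
  M_A = Pa = (-17)·(15/2) = -255/2 kN·m
Superposition: R_A = -57 kN, M_A = -2365/6 kN·m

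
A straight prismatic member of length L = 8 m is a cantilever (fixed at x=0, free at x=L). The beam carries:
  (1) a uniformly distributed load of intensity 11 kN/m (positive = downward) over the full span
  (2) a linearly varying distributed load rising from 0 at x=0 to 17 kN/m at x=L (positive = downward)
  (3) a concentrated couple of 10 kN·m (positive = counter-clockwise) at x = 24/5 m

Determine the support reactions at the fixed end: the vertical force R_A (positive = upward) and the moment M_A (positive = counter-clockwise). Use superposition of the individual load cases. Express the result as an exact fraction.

Load 1 — uniform load w=11 kN/m over full span:
  R_A = wL = 11·8 = 88 kN
  M_A = wL²/2 = 11·8²/2 = 352 kN·m
Load 2 — triangular load w₀=17 kN/m (0→w₀ over full span):
  R_A = w₀L/2 = 17·8/2 = 68 kN
  M_A = w₀L²/3 = 17·8²/3 = 1088/3 kN·m
Load 3 — applied couple M₀=10 kN·m at a=24/5 m (b=L-a=16/5):
  R_A = 0 kN
  M_A = -M₀ = -10 kN·m
Superposition: R_A = 156 kN, M_A = 2114/3 kN·m

R_A = 156 kN, M_A = 2114/3 kN·m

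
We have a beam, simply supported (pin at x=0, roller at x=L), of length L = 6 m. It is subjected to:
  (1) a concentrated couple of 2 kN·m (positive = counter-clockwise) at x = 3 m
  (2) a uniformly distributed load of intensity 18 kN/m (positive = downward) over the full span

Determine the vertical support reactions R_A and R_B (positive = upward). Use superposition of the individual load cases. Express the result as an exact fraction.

Load 1 — applied couple M₀=2 kN·m at a=3 m (b=L-a=3):
  R_A = M₀/L = 2/6 = 1/3 kN
  R_B = -M₀/L = -2/6 = -1/3 kN
Load 2 — uniform load w=18 kN/m over full span:
  R_A = wL/2 = 18·6/2 = 54 kN
  R_B = wL/2 = 18·6/2 = 54 kN
Superposition: R_A = 163/3 kN, R_B = 161/3 kN

R_A = 163/3 kN, R_B = 161/3 kN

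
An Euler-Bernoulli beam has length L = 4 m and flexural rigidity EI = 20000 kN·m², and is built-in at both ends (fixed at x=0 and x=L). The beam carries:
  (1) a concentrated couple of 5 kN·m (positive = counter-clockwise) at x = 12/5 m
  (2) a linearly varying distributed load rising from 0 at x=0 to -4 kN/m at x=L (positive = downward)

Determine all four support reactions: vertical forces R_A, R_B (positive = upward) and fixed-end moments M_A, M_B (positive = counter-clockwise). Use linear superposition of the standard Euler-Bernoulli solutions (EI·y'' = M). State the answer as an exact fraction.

R_A = -3/5 kN, M_A = -8/15 kN·m, R_B = -37/5 kN, M_B = 19/5 kN·m

Load 1 — applied couple M₀=5 kN·m at a=12/5 m (b=L-a=8/5):
  R_A = 6M₀ab/L³ = 6·5·(12/5)·(8/5)/4³ = 9/5 kN
  M_A = M₀b(2a-b)/L² = 5·(8/5)·(2·(12/5)-(8/5))/4² = 8/5 kN·m
  R_B = -6M₀ab/L³ = -6·5·(12/5)·(8/5)/4³ = -9/5 kN
  M_B = M₀a(2b-a)/L² = 5·(12/5)·(2·(8/5)-(12/5))/4² = 3/5 kN·m
Load 2 — triangular load w₀=-4 kN/m (0→w₀ over full span):
  R_A = 3w₀L/20 = 3·(-4)·4/20 = -12/5 kN
  M_A = w₀L²/30 = (-4)·4²/30 = -32/15 kN·m
  R_B = 7w₀L/20 = 7·(-4)·4/20 = -28/5 kN
  M_B = -w₀L²/20 = -(-4)·4²/20 = 16/5 kN·m
Superposition: R_A = -3/5 kN, M_A = -8/15 kN·m, R_B = -37/5 kN, M_B = 19/5 kN·m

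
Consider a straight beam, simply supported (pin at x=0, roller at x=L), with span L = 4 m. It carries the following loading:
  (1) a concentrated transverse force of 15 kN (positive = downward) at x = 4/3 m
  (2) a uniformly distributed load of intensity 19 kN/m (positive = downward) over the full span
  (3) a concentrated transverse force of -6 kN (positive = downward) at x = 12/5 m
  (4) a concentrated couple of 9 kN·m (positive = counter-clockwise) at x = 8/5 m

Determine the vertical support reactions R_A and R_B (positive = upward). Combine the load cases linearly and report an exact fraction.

R_A = 957/20 kN, R_B = 743/20 kN

Load 1 — point force P=15 kN at a=4/3 m (b=L-a=8/3):
  R_A = Pb/L = 15·(8/3)/4 = 10 kN
  R_B = Pa/L = 15·(4/3)/4 = 5 kN
Load 2 — uniform load w=19 kN/m over full span:
  R_A = wL/2 = 19·4/2 = 38 kN
  R_B = wL/2 = 19·4/2 = 38 kN
Load 3 — point force P=-6 kN at a=12/5 m (b=L-a=8/5):
  R_A = Pb/L = (-6)·(8/5)/4 = -12/5 kN
  R_B = Pa/L = (-6)·(12/5)/4 = -18/5 kN
Load 4 — applied couple M₀=9 kN·m at a=8/5 m (b=L-a=12/5):
  R_A = M₀/L = 9/4 kN
  R_B = -M₀/L = -9/4 kN
Superposition: R_A = 957/20 kN, R_B = 743/20 kN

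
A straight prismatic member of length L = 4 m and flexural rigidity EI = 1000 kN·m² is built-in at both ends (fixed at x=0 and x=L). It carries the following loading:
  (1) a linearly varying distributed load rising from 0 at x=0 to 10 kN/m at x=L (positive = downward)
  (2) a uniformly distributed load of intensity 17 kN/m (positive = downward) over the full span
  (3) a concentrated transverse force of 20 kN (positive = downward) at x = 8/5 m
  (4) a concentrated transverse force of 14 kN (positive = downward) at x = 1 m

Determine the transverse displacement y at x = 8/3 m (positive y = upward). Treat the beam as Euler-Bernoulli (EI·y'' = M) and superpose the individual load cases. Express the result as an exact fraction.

Load 1 — triangular load w₀=10 kN/m (0→w₀ over full span):
  y_1 = -w₀x²(L-x)²(x+2L)/(120LEI) = -10·(8/3)²·(4-(8/3))²·((8/3)+2·4)/(120·4·1000) = -256/91125 m
Load 2 — uniform load w=17 kN/m over full span:
  y_2 = -wx²(L-x)²/(24EI) = -17·(8/3)²·(4-(8/3))²/(24·1000) = -272/30375 m
Load 3 — point force P=20 kN at a=8/5 m (b=L-a=12/5):
  y_3 = -Pa²(L-x)²(3bL-(3b+a)(L-x))/(6L³EI)  [x>a] = -20·(8/5)²·(4-(8/3))²·(3·(12/5)·4-(3·(12/5)+(8/5))·(4-(8/3)))/(6·4³·1000) = -1024/253125 m
Load 4 — point force P=14 kN at a=1 m (b=L-a=3):
  y_4 = -Pa²(L-x)²(3bL-(3b+a)(L-x))/(6L³EI)  [x>a] = -14·1²·(4-(8/3))²·(3·3·4-(3·3+1)·(4-(8/3)))/(6·4³·1000) = -119/81000 m
Superposition: y = Σ y_i = -314903/18225000 m ≈ -0.017279 m

y(8/3) = -314903/18225000 m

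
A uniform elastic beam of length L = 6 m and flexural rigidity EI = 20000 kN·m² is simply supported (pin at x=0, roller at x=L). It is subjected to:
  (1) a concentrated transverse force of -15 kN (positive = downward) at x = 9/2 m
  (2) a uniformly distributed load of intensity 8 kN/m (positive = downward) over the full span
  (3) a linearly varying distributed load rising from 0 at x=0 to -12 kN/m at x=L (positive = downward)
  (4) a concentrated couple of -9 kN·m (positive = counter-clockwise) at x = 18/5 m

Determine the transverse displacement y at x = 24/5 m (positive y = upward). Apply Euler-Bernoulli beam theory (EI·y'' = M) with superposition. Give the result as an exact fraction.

y(24/5) = 4129407/5000000000 m

Load 1 — point force P=-15 kN at a=9/2 m (b=L-a=3/2):
  y_1 = -Pa(L-x)(2Lx-a²-x²)/(6LEI)  [x>a] = -(-15)·(9/2)·(6-(24/5))·(2·6·(24/5)-(9/2)²-(24/5)²)/(6·6·20000) = 12879/8000000 m
Load 2 — uniform load w=8 kN/m over full span:
  y_2 = -wx(L³-2Lx²+x³)/(24EI) = -8·(24/5)·(6³-2·6·(24/5)²+(24/5)³)/(24·20000) = -1566/390625 m
Load 3 — triangular load w₀=-12 kN/m (0→w₀ over full span):
  y_3 = -w₀x(7L⁴-10L²x²+3x⁴)/(360LEI) = -(-12)·(24/5)·(7·6⁴-10·6²·(24/5)²+3·(24/5)⁴)/(360·6·20000) = 30861/9765625 m
Load 4 — applied couple M₀=-9 kN·m at a=18/5 m (b=L-a=12/5):
  y_4 = (M₀x³/(6L)-M₀(x-a)²/2+C₁x)/EI  [x>a] with C₁=M₀(3b²-L²)/(6L)=117/25 = ((-9)·(24/5)³/(6·6)-(-9)·((24/5)-(18/5))²/2+(117/25)·(24/5))/20000 = 81/1250000 m
Superposition: y = Σ y_i = 4129407/5000000000 m ≈ 0.000826 m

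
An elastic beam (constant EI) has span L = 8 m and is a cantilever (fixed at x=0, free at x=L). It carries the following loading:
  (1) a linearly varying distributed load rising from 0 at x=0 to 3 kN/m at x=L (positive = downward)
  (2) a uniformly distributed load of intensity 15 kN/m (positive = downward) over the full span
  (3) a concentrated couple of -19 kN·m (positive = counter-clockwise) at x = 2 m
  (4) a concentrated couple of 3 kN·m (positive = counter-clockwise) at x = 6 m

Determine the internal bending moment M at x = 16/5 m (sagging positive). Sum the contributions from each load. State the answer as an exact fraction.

Load 1 — triangular load w₀=3 kN/m (0→w₀ over full span):
  M_1 = w₀Lx/2 - w₀L²/3 - w₀x³/(6L) = 3·8·(16/5)/2 - 3·8²/3 - 3·(16/5)³/(6·8) = -3456/125 kN·m
Load 2 — uniform load w=15 kN/m over full span:
  M_2 = -w(L-x)²/2 = -15·(8-(16/5))²/2 = -864/5 kN·m
Load 3 — applied couple M₀=-19 kN·m at a=2 m (b=L-a=6):
  M_3 = 0  [x>a] = 0 kN·m
Load 4 — applied couple M₀=3 kN·m at a=6 m (b=L-a=2):
  M_4 = M₀  [x≤a] = 3 = 3 kN·m
Superposition: M = Σ M_i = -24681/125 kN·m ≈ -197.448000 kN·m

M(16/5) = -24681/125 kN·m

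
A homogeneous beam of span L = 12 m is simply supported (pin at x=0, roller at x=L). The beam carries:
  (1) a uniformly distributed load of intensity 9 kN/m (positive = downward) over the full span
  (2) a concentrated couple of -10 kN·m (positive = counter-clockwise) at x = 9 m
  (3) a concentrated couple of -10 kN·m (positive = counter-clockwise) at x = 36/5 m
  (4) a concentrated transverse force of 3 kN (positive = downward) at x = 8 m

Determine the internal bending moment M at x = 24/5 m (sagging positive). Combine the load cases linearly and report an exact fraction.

M(24/5) = 3808/25 kN·m

Load 1 — uniform load w=9 kN/m over full span:
  M_1 = wx(L-x)/2 = 9·(24/5)·(12-(24/5))/2 = 3888/25 kN·m
Load 2 — applied couple M₀=-10 kN·m at a=9 m (b=L-a=3):
  M_2 = M₀x/L  [x≤a] = (-10)·(24/5)/12 = -4 kN·m
Load 3 — applied couple M₀=-10 kN·m at a=36/5 m (b=L-a=24/5):
  M_3 = M₀x/L  [x≤a] = (-10)·(24/5)/12 = -4 kN·m
Load 4 — point force P=3 kN at a=8 m (b=L-a=4):
  M_4 = Pbx/L  [x≤a] = 3·4·(24/5)/12 = 24/5 kN·m
Superposition: M = Σ M_i = 3808/25 kN·m ≈ 152.320000 kN·m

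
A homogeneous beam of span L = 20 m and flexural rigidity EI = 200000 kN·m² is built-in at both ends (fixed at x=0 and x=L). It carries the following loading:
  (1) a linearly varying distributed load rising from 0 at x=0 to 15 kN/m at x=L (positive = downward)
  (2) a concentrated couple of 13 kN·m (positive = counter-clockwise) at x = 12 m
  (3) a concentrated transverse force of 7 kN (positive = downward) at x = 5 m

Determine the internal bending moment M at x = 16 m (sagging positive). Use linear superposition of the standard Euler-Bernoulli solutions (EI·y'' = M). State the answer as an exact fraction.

M(16) = 7257/2000 kN·m

Load 1 — triangular load w₀=15 kN/m (0→w₀ over full span):
  M_1 = 3w₀Lx/20 - w₀L²/30 - w₀x³/(6L) = 3·15·20·16/20 - 15·20²/30 - 15·16³/(6·20) = 8 kN·m
Load 2 — applied couple M₀=13 kN·m at a=12 m (b=L-a=8):
  M_2 = R_Ax - M_A - M₀  [x>a] with R_A=117/125, M_A=104/25 = (117/125)·16 - (104/25) - 13 = -273/125 kN·m
Load 3 — point force P=7 kN at a=5 m (b=L-a=15):
  M_3 = Pa²(a+3b)(L-x)/L³ - Pa²b/L²  [x>a] = 7·5²·(5+3·15)·(20-16)/20³ - 7·5²·15/20² = -35/16 kN·m
Superposition: M = Σ M_i = 7257/2000 kN·m ≈ 3.628500 kN·m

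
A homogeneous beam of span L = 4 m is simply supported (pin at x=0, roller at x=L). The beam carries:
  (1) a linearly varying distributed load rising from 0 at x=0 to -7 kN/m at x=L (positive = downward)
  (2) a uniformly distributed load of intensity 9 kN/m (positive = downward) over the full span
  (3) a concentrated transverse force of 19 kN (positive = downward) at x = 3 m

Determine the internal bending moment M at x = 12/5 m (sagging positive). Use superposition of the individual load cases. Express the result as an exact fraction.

Load 1 — triangular load w₀=-7 kN/m (0→w₀ over full span):
  M_1 = w₀Lx/6 - w₀x³/(6L) = (-7)·4·(12/5)/6 - (-7)·(12/5)³/(6·4) = -896/125 kN·m
Load 2 — uniform load w=9 kN/m over full span:
  M_2 = wx(L-x)/2 = 9·(12/5)·(4-(12/5))/2 = 432/25 kN·m
Load 3 — point force P=19 kN at a=3 m (b=L-a=1):
  M_3 = Pbx/L  [x≤a] = 19·1·(12/5)/4 = 57/5 kN·m
Superposition: M = Σ M_i = 2689/125 kN·m ≈ 21.512000 kN·m

M(12/5) = 2689/125 kN·m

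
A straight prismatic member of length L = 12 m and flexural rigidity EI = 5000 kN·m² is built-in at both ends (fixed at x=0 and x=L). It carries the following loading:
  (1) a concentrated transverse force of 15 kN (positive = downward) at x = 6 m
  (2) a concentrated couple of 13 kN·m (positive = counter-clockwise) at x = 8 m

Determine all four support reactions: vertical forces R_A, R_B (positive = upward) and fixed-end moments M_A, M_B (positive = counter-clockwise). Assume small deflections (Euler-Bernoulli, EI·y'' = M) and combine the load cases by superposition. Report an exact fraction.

R_A = 161/18 kN, M_A = 161/6 kN·m, R_B = 109/18 kN, M_B = -45/2 kN·m

Load 1 — point force P=15 kN at a=6 m (b=L-a=6):
  R_A = Pb²(3a+b)/L³ = 15·6²·(3·6+6)/12³ = 15/2 kN
  M_A = Pab²/L² = 15·6·6²/12² = 45/2 kN·m
  R_B = Pa²(a+3b)/L³ = 15·6²·(6+3·6)/12³ = 15/2 kN
  M_B = -Pa²b/L² = -15·6²·6/12² = -45/2 kN·m
Load 2 — applied couple M₀=13 kN·m at a=8 m (b=L-a=4):
  R_A = 6M₀ab/L³ = 6·13·8·4/12³ = 13/9 kN
  M_A = M₀b(2a-b)/L² = 13·4·(2·8-4)/12² = 13/3 kN·m
  R_B = -6M₀ab/L³ = -6·13·8·4/12³ = -13/9 kN
  M_B = M₀a(2b-a)/L² = 13·8·(2·4-8)/12² = 0 kN·m
Superposition: R_A = 161/18 kN, M_A = 161/6 kN·m, R_B = 109/18 kN, M_B = -45/2 kN·m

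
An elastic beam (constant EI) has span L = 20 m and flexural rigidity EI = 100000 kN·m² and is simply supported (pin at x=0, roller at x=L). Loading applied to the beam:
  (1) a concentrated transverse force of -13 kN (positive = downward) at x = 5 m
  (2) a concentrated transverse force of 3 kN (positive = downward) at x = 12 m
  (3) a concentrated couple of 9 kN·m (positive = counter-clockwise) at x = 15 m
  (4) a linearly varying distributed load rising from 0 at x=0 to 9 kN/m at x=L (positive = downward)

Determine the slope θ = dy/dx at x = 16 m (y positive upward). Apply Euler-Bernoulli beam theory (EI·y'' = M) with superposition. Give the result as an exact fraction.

Load 1 — point force P=-13 kN at a=5 m (b=L-a=15):
  θ_1 = -Pa(2L²-6Lx+3x²+a²)/(6LEI)  [x>a] = -(-13)·5·(2·20²-6·20·16+3·16²+5²)/(6·20·100000) = -1417/800000 rad
Load 2 — point force P=3 kN at a=12 m (b=L-a=8):
  θ_2 = -Pa(2L²-6Lx+3x²+a²)/(6LEI)  [x>a] = -3·12·(2·20²-6·20·16+3·16²+12²)/(6·20·100000) = 39/62500 rad
Load 3 — applied couple M₀=9 kN·m at a=15 m (b=L-a=5):
  θ_3 = (M₀x²/(2L)-M₀(x-a)+C₁)/EI  [x>a] with C₁=M₀(3b²-L²)/(6L)=-195/8 = (9·16²/(2·20)-9·(16-15)+(-195/8))/100000 = 969/4000000 rad
Load 4 — triangular load w₀=9 kN/m (0→w₀ over full span):
  θ_4 = -w₀(7L⁴-30L²x²+15x⁴)/(360LEI) = -9·(7·20⁴-30·20²·16²+15·16⁴)/(360·20·100000) = 757/62500 rad
Superposition: θ = Σ θ_i = 11207/1000000 rad ≈ 0.011207 rad

θ(16) = 11207/1000000 rad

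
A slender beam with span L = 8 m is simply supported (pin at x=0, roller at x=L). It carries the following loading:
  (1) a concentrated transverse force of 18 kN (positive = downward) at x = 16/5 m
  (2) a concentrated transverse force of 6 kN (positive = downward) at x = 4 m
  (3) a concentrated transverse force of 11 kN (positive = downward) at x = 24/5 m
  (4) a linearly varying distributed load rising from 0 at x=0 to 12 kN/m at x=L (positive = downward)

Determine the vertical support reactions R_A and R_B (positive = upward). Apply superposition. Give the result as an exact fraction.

R_A = 171/5 kN, R_B = 244/5 kN

Load 1 — point force P=18 kN at a=16/5 m (b=L-a=24/5):
  R_A = Pb/L = 18·(24/5)/8 = 54/5 kN
  R_B = Pa/L = 18·(16/5)/8 = 36/5 kN
Load 2 — point force P=6 kN at a=4 m (b=L-a=4):
  R_A = Pb/L = 6·4/8 = 3 kN
  R_B = Pa/L = 6·4/8 = 3 kN
Load 3 — point force P=11 kN at a=24/5 m (b=L-a=16/5):
  R_A = Pb/L = 11·(16/5)/8 = 22/5 kN
  R_B = Pa/L = 11·(24/5)/8 = 33/5 kN
Load 4 — triangular load w₀=12 kN/m (0→w₀ over full span):
  R_A = w₀L/6 = 12·8/6 = 16 kN
  R_B = w₀L/3 = 12·8/3 = 32 kN
Superposition: R_A = 171/5 kN, R_B = 244/5 kN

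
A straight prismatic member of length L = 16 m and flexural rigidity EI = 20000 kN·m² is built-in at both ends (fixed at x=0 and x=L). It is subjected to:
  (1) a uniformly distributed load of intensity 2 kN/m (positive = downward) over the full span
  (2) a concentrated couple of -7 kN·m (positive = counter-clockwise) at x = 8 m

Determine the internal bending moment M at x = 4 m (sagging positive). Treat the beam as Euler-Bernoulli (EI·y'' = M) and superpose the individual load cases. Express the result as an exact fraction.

Load 1 — uniform load w=2 kN/m over full span:
  M_1 = wLx/2 - wL²/12 - wx²/2 = 2·16·4/2 - 2·16²/12 - 2·4²/2 = 16/3 kN·m
Load 2 — applied couple M₀=-7 kN·m at a=8 m (b=L-a=8):
  M_2 = R_Ax - M_A  [x≤a] with R_A=-21/32, M_A=-7/4 = (-21/32)·4 - (-7/4) = -7/8 kN·m
Superposition: M = Σ M_i = 107/24 kN·m ≈ 4.458333 kN·m

M(4) = 107/24 kN·m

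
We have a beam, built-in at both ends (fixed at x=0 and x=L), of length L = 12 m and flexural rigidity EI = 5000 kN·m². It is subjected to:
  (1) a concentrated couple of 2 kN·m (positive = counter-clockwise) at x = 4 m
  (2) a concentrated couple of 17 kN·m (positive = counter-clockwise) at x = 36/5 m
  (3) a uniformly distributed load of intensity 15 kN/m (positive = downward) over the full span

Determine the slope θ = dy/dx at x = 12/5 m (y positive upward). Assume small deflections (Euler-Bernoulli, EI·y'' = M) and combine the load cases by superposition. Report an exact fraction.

θ(12/5) = -16711/390625 rad

Load 1 — applied couple M₀=2 kN·m at a=4 m (b=L-a=8):
  θ_1 = (R_Ax²/2 - M_Ax)/EI  [x≤a] with R_A=2/9, M_A=0 = ((2/9)·(12/5)²/2 - 0·(12/5))/5000 = 2/15625 rad
Load 2 — applied couple M₀=17 kN·m at a=36/5 m (b=L-a=24/5):
  θ_2 = (R_Ax²/2 - M_Ax)/EI  [x≤a] with R_A=51/25, M_A=136/25 = ((51/25)·(12/5)²/2 - (136/25)·(12/5))/5000 = -561/390625 rad
Load 3 — uniform load w=15 kN/m over full span:
  θ_3 = -wx(L-x)(L-2x)/(12EI) = -15·(12/5)·(12-(12/5))·(12-2·(12/5))/(12·5000) = -648/15625 rad
Superposition: θ = Σ θ_i = -16711/390625 rad ≈ -0.042780 rad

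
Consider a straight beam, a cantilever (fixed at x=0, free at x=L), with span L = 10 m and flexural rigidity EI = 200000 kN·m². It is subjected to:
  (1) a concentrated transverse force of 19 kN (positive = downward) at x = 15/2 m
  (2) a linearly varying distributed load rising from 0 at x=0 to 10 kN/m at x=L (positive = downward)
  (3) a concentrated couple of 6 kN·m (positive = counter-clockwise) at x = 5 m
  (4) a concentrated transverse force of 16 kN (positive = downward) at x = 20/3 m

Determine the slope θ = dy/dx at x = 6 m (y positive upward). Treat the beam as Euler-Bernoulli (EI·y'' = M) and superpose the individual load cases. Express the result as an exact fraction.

θ(6) = -1989/200000 rad

Load 1 — point force P=19 kN at a=15/2 m (b=L-a=5/2):
  θ_1 = -Px(2a-x)/(2EI)  [x≤a] = -19·6·(2·(15/2)-6)/(2·200000) = -513/200000 rad
Load 2 — triangular load w₀=10 kN/m (0→w₀ over full span):
  θ_2 = (w₀Lx²/4-w₀L²x/3-w₀x⁴/(24L))/EI = (10·10·6²/4-10·10²·6/3-10·6⁴/(24·10))/200000 = -577/100000 rad
Load 3 — applied couple M₀=6 kN·m at a=5 m (b=L-a=5):
  θ_3 = M₀a/EI  [x>a] = 6·5/200000 = 3/20000 rad
Load 4 — point force P=16 kN at a=20/3 m (b=L-a=10/3):
  θ_4 = -Px(2a-x)/(2EI)  [x≤a] = -16·6·(2·(20/3)-6)/(2·200000) = -11/6250 rad
Superposition: θ = Σ θ_i = -1989/200000 rad ≈ -0.009945 rad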